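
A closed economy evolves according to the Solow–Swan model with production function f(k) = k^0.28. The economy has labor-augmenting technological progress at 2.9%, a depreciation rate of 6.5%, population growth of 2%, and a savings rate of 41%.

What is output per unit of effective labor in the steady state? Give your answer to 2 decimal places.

At the steady state, Δk = 0, so s·k^α = (n + g + δ)·k.
Rearranging, k^(1−α) = s / (n + g + δ).
k^0.72 = 0.41 / (0.020 + 0.029 + 0.065) = 0.41 / 0.114 = 3.5965
k* = 3.5965^(1/0.72) ≈ 5.9164
y* = (k*)^α = 5.9164^0.28 ≈ 1.6450

y* = 1.65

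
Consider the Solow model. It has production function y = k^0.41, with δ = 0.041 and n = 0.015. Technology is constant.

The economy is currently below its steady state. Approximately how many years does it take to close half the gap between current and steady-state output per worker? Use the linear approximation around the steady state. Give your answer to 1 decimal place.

half-life ≈ 21.0 years

Near the steady state the convergence rate is λ = (1 − α)(n + δ).
λ = (1 − 0.41) × 0.056 = 0.59 × 0.056 = 0.03304
Half-life = ln 2 / λ = 0.6931 / 0.03304 ≈ 20.98 years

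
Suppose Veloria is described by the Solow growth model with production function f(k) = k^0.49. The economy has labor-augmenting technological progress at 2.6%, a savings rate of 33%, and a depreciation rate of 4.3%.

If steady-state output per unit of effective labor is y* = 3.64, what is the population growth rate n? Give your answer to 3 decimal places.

n ≈ 0.017

Steady state requires s·f(k) = (n + g + δ)·k, i.e. s·k^α = (n + g + δ)·k.
Since y* = [s/(n + g + δ)]^(α/(1−α)), we have s/(n + g + δ) = (y*)^((1−α)/α) = 3.64^1.0408 = 3.8370.
Therefore n + g + δ = s / 3.8370 = 0.33 / 3.8370 = 0.0860, so n = 0.0860 − 0.069 = 0.0170.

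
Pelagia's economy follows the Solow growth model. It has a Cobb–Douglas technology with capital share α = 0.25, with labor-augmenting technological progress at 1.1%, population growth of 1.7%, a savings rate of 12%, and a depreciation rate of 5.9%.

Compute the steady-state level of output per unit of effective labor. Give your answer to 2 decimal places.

y* ≈ 1.11

At the steady state, Δk = 0, so s·k^α = (n + g + δ)·k.
Dividing both sides by k: k^(1−α) = s / (n + g + δ).
k^0.75 = 0.12 / (0.017 + 0.011 + 0.059) = 0.12 / 0.087 = 1.3793
k* = 1.3793^(1/0.75) ≈ 1.5354
y* = (k*)^α = 1.5354^0.25 ≈ 1.1132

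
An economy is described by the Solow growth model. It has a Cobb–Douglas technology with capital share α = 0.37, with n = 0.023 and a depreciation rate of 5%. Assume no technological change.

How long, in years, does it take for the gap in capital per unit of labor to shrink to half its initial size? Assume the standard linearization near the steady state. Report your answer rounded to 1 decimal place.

about 15.1 years

Near the steady state the convergence rate is λ = (1 − α)(n + δ).
λ = (1 − 0.37) × 0.073 = 0.63 × 0.073 = 0.04599
Half-life = ln 2 / λ = 0.6931 / 0.04599 ≈ 15.07 years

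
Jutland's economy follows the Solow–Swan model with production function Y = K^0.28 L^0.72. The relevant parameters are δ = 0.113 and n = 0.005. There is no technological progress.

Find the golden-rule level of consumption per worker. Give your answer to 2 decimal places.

At the golden rule, f'(k) = n + δ, so α·k^(α−1) = n + δ and k_gold = (α/(n + δ))^(1/(1−α)).
k_gold = (0.28/0.118)^(1/0.72) = 2.3729^1.3889 ≈ 3.3207
c_gold = f(k_gold) − (n + δ)·k_gold = 1.3994 − 0.118×3.3207 ≈ 1.0076

c_gold ≈ 1.01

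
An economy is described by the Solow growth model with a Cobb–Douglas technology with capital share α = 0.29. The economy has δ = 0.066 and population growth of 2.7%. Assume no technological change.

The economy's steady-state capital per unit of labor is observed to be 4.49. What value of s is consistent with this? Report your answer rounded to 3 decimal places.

At the steady state, Δk = 0, so s·k^α = (n + δ)·k.
So s / (n + δ) = (k*)^(1−α) = 4.49^0.71 = 2.9047.
Therefore s = 2.9047 × (n + δ) = 2.9047 × 0.093 = 0.2701.

s ≈ 0.270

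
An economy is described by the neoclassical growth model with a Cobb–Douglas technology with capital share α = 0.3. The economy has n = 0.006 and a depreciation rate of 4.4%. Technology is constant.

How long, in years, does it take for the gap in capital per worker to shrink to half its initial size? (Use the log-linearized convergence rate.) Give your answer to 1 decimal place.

t_½ ≈ 19.8 years

Near the steady state the convergence rate is λ = (1 − α)(n + δ).
λ = (1 − 0.3) × 0.050 = 0.7 × 0.050 = 0.0350
Half-life = ln 2 / λ = 0.6931 / 0.0350 ≈ 19.80 years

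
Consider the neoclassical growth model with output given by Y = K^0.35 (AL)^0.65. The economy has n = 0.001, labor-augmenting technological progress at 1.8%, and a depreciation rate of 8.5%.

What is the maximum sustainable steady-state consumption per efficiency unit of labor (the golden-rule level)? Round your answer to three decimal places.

c_gold ≈ 1.249

At the golden rule, f'(k) = n + g + δ, so α·k^(α−1) = n + g + δ and k_gold = (α/(n + g + δ))^(1/(1−α)).
k_gold = (0.35/0.104)^(1/0.65) = 3.3654^1.5385 ≈ 6.4691
c_gold = f(k_gold) − (n + g + δ)·k_gold = 1.9222 − 0.104×6.4691 ≈ 1.2494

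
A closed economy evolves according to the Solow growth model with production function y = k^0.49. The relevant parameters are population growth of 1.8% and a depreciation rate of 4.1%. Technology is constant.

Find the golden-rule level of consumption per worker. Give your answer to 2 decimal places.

c_gold ≈ 3.90

At the golden rule, f'(k) = n + δ, so α·k^(α−1) = n + δ and k_gold = (α/(n + δ))^(1/(1−α)).
k_gold = (0.49/0.059)^(1/0.51) = 8.3051^1.9608 ≈ 63.4821
c_gold = f(k_gold) − (n + δ)·k_gold = 7.6436 − 0.059×63.4821 ≈ 3.8982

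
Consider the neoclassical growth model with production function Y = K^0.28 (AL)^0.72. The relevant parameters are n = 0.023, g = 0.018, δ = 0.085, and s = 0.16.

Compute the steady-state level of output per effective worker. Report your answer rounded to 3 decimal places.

At the steady state, Δk = 0, so s·k^α = (n + g + δ)·k.
Dividing both sides by k: k^(1−α) = s / (n + g + δ).
k^0.72 = 0.16 / (0.023 + 0.018 + 0.085) = 0.16 / 0.126 = 1.2698
k* = 1.2698^(1/0.72) ≈ 1.3934
y* = (k*)^α = 1.3934^0.28 ≈ 1.0973

y* ≈ 1.097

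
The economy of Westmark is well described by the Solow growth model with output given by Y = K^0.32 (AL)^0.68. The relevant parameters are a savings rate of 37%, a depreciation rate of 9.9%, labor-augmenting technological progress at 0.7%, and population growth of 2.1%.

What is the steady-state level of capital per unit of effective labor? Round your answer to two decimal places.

Steady state requires s·f(k) = (n + g + δ)·k, i.e. s·k^α = (n + g + δ)·k.
Rearranging, k^(1−α) = s / (n + g + δ).
k^0.68 = 0.37 / (0.021 + 0.007 + 0.099) = 0.37 / 0.127 = 2.9134
k* = 2.9134^(1/0.68) ≈ 4.8188

k* = 4.82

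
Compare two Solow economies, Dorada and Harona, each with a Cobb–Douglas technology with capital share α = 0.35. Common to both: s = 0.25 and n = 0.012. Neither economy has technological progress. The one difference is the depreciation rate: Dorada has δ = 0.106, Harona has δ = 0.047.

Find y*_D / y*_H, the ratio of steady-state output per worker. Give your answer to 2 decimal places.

ratio ≈ 0.69

Steady-state y* = [s/(n + δ)]^(α/(1−α)), so the ratio is [ (s_D/(n + δ)_D) / (s_H/(n + δ)_H) ]^0.5385.
s_D/(n + δ)_D = 0.25/0.118 = 2.1186; s_H/(n + δ)_H = 0.25/0.059 = 4.2373.
Ratio = (2.1186/4.2373)^0.5385 = 0.5000^0.5385 ≈ 0.6885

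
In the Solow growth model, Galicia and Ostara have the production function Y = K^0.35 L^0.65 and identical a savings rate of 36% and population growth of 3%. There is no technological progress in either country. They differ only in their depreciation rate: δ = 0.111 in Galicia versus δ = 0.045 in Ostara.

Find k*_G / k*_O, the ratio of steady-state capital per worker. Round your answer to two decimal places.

k*_G / k*_O ≈ 0.38

Steady-state k* = [s/(n + δ)]^(1/(1−α)), so the ratio is [ (s_G/(n + δ)_G) / (s_O/(n + δ)_O) ]^1.5385.
s_G/(n + δ)_G = 0.36/0.141 = 2.5532; s_O/(n + δ)_O = 0.36/0.075 = 4.8000.
Ratio = (2.5532/4.8000)^1.5385 = 0.5319^1.5385 ≈ 0.3786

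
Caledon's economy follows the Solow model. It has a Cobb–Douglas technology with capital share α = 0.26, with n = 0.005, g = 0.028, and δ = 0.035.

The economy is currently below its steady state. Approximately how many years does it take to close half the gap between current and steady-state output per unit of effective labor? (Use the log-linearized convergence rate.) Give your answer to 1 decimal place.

Near the steady state the convergence rate is λ = (1 − α)(n + g + δ).
λ = (1 − 0.26) × 0.068 = 0.74 × 0.068 = 0.05032
Half-life = ln 2 / λ = 0.6931 / 0.05032 ≈ 13.77 years

about 13.8 years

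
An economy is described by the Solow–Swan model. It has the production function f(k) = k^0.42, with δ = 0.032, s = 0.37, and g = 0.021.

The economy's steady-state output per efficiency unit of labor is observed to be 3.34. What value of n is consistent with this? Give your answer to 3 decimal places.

n ≈ 0.017

Steady state requires s·f(k) = (n + g + δ)·k, i.e. s·k^α = (n + g + δ)·k.
Since y* = [s/(n + g + δ)]^(α/(1−α)), we have s/(n + g + δ) = (y*)^((1−α)/α) = 3.34^1.381 = 5.2880.
Therefore n + g + δ = s / 5.2880 = 0.37 / 5.2880 = 0.0700, so n = 0.0700 − 0.053 = 0.0170.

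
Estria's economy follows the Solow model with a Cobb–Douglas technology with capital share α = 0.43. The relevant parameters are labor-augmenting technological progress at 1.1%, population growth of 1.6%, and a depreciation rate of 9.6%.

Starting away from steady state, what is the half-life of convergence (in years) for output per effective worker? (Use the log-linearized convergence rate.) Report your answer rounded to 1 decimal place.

half-life ≈ 9.9 years

Near the steady state the convergence rate is λ = (1 − α)(n + g + δ).
λ = (1 − 0.43) × 0.123 = 0.57 × 0.123 = 0.07011
Half-life = ln 2 / λ = 0.6931 / 0.07011 ≈ 9.89 years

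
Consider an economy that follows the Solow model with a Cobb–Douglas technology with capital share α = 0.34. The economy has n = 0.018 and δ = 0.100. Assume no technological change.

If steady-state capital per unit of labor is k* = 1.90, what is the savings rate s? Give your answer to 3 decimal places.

s ≈ 0.180

At the steady state, Δk = 0, so s·k^α = (n + δ)·k.
So s / (n + δ) = (k*)^(1−α) = 1.90^0.66 = 1.5275.
Therefore s = 1.5275 × (n + δ) = 1.5275 × 0.118 = 0.1802.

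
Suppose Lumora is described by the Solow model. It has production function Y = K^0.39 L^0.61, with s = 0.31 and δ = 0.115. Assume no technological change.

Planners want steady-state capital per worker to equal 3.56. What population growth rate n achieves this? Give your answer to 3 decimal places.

n ≈ 0.028

In steady state, investment equals break-even investment: s·k^α = (n + δ)·k.
So s / (n + δ) = (k*)^(1−α) = 3.56^0.61 = 2.1696.
Therefore n + δ = s / 2.1696 = 0.31 / 2.1696 = 0.1429, so n = 0.1429 − 0.115 = 0.0279.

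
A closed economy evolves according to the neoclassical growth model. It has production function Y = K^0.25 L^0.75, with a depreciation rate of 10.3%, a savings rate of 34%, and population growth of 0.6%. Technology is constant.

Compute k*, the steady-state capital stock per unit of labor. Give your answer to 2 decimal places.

In steady state, investment equals break-even investment: s·k^α = (n + δ)·k.
Rearranging, k^(1−α) = s / (n + δ).
k^0.75 = 0.34 / (0.006 + 0.103) = 0.34 / 0.109 = 3.1193
k* = 3.1193^(1/0.75) ≈ 4.5577

k* = 4.56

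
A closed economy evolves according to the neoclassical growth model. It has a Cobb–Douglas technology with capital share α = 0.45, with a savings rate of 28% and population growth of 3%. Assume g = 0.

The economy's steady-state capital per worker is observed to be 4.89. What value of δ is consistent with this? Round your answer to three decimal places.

At the steady state, Δk = 0, so s·k^α = (n + δ)·k.
So s / (n + δ) = (k*)^(1−α) = 4.89^0.55 = 2.3940.
Therefore n + δ = s / 2.3940 = 0.28 / 2.3940 = 0.1170, so δ = 0.1170 − 0.030 = 0.0870.

δ ≈ 0.087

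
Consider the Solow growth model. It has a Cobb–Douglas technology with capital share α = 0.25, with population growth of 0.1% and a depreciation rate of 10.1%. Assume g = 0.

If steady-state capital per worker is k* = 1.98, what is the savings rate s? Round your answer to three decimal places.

At the steady state, Δk = 0, so s·k^α = (n + δ)·k.
So s / (n + δ) = (k*)^(1−α) = 1.98^0.75 = 1.6692.
Therefore s = 1.6692 × (n + δ) = 1.6692 × 0.102 = 0.1703.

s ≈ 0.170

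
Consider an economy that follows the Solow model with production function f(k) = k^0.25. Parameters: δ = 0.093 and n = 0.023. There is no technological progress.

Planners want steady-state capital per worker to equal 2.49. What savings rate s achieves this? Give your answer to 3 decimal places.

Steady state requires s·f(k) = (n + δ)·k, i.e. s·k^α = (n + δ)·k.
So s / (n + δ) = (k*)^(1−α) = 2.49^0.75 = 1.9822.
Therefore s = 1.9822 × (n + δ) = 1.9822 × 0.116 = 0.2299.

s ≈ 0.230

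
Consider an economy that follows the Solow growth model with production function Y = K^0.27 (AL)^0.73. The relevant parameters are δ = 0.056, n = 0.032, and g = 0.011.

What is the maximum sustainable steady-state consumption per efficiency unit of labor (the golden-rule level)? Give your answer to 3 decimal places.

At the golden rule, f'(k) = n + g + δ, so α·k^(α−1) = n + g + δ and k_gold = (α/(n + g + δ))^(1/(1−α)).
k_gold = (0.27/0.099)^(1/0.73) = 2.7273^1.3699 ≈ 3.9529
c_gold = f(k_gold) − (n + g + δ)·k_gold = 1.4493 − 0.099×3.9529 ≈ 1.0580

c_gold ≈ 1.058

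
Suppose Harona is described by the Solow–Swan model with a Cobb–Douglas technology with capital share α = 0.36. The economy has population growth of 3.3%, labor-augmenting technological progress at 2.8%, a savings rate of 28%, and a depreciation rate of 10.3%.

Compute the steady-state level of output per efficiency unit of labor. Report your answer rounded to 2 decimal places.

y* ≈ 1.35

At the steady state, Δk = 0, so s·k^α = (n + g + δ)·k.
Dividing both sides by k: k^(1−α) = s / (n + g + δ).
k^0.64 = 0.28 / (0.033 + 0.028 + 0.103) = 0.28 / 0.164 = 1.7073
k* = 1.7073^(1/0.64) ≈ 2.3067
y* = (k*)^α = 2.3067^0.36 ≈ 1.3511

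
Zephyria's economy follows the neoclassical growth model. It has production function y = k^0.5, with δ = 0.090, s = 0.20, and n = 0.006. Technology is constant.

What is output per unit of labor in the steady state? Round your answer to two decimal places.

y* = 2.08

Steady state requires s·f(k) = (n + δ)·k, i.e. s·k^α = (n + δ)·k.
Rearranging, k^(1−α) = s / (n + δ).
k^0.5 = 0.20 / (0.006 + 0.090) = 0.20 / 0.096 = 2.0833
k* = 2.0833^(1/0.5) ≈ 4.3401
y* = (k*)^α = 4.3401^0.5 ≈ 2.0833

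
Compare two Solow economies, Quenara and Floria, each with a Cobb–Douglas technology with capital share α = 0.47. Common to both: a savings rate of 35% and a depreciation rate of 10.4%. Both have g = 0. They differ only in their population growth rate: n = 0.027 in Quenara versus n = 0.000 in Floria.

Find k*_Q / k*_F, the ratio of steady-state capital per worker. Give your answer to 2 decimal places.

Steady-state k* = [s/(n + δ)]^(1/(1−α)), so the ratio is [ (s_Q/(n + δ)_Q) / (s_F/(n + δ)_F) ]^1.8868.
s_Q/(n + δ)_Q = 0.35/0.131 = 2.6718; s_F/(n + δ)_F = 0.35/0.104 = 3.3654.
Ratio = (2.6718/3.3654)^1.8868 = 0.7939^1.8868 ≈ 0.6470

k*_Q / k*_F ≈ 0.65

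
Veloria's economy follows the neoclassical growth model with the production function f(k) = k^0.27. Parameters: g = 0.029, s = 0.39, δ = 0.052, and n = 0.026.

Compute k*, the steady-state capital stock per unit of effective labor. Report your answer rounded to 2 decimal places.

At the steady state, Δk = 0, so s·k^α = (n + g + δ)·k.
Rearranging, k^(1−α) = s / (n + g + δ).
k^0.73 = 0.39 / (0.026 + 0.029 + 0.052) = 0.39 / 0.107 = 3.6449
k* = 3.6449^(1/0.73) ≈ 5.8807

k* ≈ 5.88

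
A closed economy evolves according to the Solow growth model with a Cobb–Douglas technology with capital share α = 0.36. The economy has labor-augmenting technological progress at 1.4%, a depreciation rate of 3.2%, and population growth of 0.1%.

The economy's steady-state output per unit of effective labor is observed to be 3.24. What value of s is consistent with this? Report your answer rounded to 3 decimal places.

At the steady state, Δk = 0, so s·k^α = (n + g + δ)·k.
Since y* = [s/(n + g + δ)]^(α/(1−α)), we have s/(n + g + δ) = (y*)^((1−α)/α) = 3.24^1.7778 = 8.0844.
Therefore s = 8.0844 × (n + g + δ) = 8.0844 × 0.047 = 0.3800.

s ≈ 0.380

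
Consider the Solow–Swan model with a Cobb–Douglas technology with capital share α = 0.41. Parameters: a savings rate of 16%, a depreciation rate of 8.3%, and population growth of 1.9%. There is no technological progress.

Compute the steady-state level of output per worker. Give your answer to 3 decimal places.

In steady state, investment equals break-even investment: s·k^α = (n + δ)·k.
Dividing both sides by k: k^(1−α) = s / (n + δ).
k^0.59 = 0.16 / (0.019 + 0.083) = 0.16 / 0.102 = 1.5686
k* = 1.5686^(1/0.59) ≈ 2.1447
y* = (k*)^α = 2.1447^0.41 ≈ 1.3673

y* ≈ 1.367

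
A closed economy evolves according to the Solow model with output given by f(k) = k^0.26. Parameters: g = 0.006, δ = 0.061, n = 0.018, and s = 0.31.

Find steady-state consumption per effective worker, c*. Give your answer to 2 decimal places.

At the steady state, Δk = 0, so s·k^α = (n + g + δ)·k.
Dividing both sides by k: k^(1−α) = s / (n + g + δ).
k^0.74 = 0.31 / (0.018 + 0.006 + 0.061) = 0.31 / 0.085 = 3.6471
k* = 3.6471^(1/0.74) ≈ 5.7463
y* = (k*)^α = 5.7463^0.26 ≈ 1.5756
c* = (1 − s)·y* = (1 − 0.31) × 1.5756 ≈ 1.0872

c* ≈ 1.09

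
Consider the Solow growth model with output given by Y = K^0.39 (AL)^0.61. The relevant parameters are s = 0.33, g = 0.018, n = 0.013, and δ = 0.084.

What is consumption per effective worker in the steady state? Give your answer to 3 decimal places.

c* ≈ 1.315

In steady state, investment equals break-even investment: s·k^α = (n + g + δ)·k.
Rearranging, k^(1−α) = s / (n + g + δ).
k^0.61 = 0.33 / (0.013 + 0.018 + 0.084) = 0.33 / 0.115 = 2.8696
k* = 2.8696^(1/0.61) ≈ 5.6302
y* = (k*)^α = 5.6302^0.39 ≈ 1.9620
c* = (1 − s)·y* = (1 − 0.33) × 1.9620 ≈ 1.3145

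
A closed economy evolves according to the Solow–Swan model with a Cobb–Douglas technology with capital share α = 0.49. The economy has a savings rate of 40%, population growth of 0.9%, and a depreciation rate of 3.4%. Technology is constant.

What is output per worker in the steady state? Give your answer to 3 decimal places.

y* = 8.523

Steady state requires s·f(k) = (n + δ)·k, i.e. s·k^α = (n + δ)·k.
Dividing both sides by k: k^(1−α) = s / (n + δ).
k^0.51 = 0.40 / (0.009 + 0.034) = 0.40 / 0.043 = 9.3023
k* = 9.3023^(1/0.51) ≈ 79.2860
y* = (k*)^α = 79.2860^0.49 ≈ 8.5233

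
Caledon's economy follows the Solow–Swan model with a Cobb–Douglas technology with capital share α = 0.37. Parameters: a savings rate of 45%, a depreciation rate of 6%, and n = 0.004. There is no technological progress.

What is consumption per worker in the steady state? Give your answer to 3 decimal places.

In steady state, investment equals break-even investment: s·k^α = (n + δ)·k.
Dividing both sides by k: k^(1−α) = s / (n + δ).
k^0.63 = 0.45 / (0.004 + 0.060) = 0.45 / 0.064 = 7.0313
k* = 7.0313^(1/0.63) ≈ 22.1055
y* = (k*)^α = 22.1055^0.37 ≈ 3.1439
c* = (1 − s)·y* = (1 − 0.45) × 3.1439 ≈ 1.7291

c* ≈ 1.729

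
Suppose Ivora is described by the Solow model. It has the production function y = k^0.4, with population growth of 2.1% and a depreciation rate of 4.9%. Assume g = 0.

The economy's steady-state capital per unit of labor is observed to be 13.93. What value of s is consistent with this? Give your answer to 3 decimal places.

At the steady state, Δk = 0, so s·k^α = (n + δ)·k.
So s / (n + δ) = (k*)^(1−α) = 13.93^0.6 = 4.8570.
Therefore s = 4.8570 × (n + δ) = 4.8570 × 0.070 = 0.3400.

s ≈ 0.340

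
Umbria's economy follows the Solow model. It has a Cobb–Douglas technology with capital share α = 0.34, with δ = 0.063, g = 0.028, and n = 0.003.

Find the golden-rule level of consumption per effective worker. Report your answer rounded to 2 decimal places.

At the golden rule, f'(k) = n + g + δ, so α·k^(α−1) = n + g + δ and k_gold = (α/(n + g + δ))^(1/(1−α)).
k_gold = (0.34/0.094)^(1/0.66) = 3.6170^1.5152 ≈ 7.0147
c_gold = f(k_gold) − (n + g + δ)·k_gold = 1.9393 − 0.094×7.0147 ≈ 1.2799

c_gold ≈ 1.28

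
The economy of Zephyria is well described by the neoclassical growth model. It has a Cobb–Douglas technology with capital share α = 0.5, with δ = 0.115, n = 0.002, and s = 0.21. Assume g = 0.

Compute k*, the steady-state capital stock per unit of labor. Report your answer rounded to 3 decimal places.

k* = 3.222

At the steady state, Δk = 0, so s·k^α = (n + δ)·k.
Rearranging, k^(1−α) = s / (n + δ).
k^0.5 = 0.21 / (0.002 + 0.115) = 0.21 / 0.117 = 1.7949
k* = 1.7949^(1/0.5) ≈ 3.2217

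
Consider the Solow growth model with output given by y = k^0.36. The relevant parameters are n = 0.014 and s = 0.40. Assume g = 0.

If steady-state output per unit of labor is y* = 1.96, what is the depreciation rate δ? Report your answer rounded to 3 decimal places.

δ ≈ 0.107

At the steady state, Δk = 0, so s·k^α = (n + δ)·k.
Since y* = [s/(n + δ)]^(α/(1−α)), we have s/(n + δ) = (y*)^((1−α)/α) = 1.96^1.7778 = 3.3081.
Therefore n + δ = s / 3.3081 = 0.40 / 3.3081 = 0.1209, so δ = 0.1209 − 0.014 = 0.1069.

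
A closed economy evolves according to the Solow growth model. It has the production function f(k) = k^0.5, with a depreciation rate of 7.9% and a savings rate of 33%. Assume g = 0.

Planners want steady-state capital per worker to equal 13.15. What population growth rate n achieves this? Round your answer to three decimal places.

In steady state, investment equals break-even investment: s·k^α = (n + δ)·k.
So s / (n + δ) = (k*)^(1−α) = 13.15^0.5 = 3.6263.
Therefore n + δ = s / 3.6263 = 0.33 / 3.6263 = 0.0910, so n = 0.0910 − 0.079 = 0.0120.

n ≈ 0.012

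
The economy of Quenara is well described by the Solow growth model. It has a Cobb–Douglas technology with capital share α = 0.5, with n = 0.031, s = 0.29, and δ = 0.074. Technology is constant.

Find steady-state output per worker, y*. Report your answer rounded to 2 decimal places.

Steady state requires s·f(k) = (n + δ)·k, i.e. s·k^α = (n + δ)·k.
Dividing both sides by k: k^(1−α) = s / (n + δ).
k^0.5 = 0.29 / (0.031 + 0.074) = 0.29 / 0.105 = 2.7619
k* = 2.7619^(1/0.5) ≈ 7.6281
y* = (k*)^α = 7.6281^0.5 ≈ 2.7619

y* ≈ 2.76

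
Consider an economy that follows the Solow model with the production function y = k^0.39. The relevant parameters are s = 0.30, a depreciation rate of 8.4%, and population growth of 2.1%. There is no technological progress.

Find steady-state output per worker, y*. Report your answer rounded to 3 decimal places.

In steady state, investment equals break-even investment: s·k^α = (n + δ)·k.
Dividing both sides by k: k^(1−α) = s / (n + δ).
k^0.61 = 0.30 / (0.021 + 0.084) = 0.30 / 0.105 = 2.8571
k* = 2.8571^(1/0.61) ≈ 5.5901
y* = (k*)^α = 5.5901^0.39 ≈ 1.9566

y* ≈ 1.957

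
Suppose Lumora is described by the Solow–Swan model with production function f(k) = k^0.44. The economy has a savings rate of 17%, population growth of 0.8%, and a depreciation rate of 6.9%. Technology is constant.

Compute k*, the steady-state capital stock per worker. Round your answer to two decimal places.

k* = 4.11

In steady state, investment equals break-even investment: s·k^α = (n + δ)·k.
Rearranging, k^(1−α) = s / (n + δ).
k^0.56 = 0.17 / (0.008 + 0.069) = 0.17 / 0.077 = 2.2078
k* = 2.2078^(1/0.56) ≈ 4.1135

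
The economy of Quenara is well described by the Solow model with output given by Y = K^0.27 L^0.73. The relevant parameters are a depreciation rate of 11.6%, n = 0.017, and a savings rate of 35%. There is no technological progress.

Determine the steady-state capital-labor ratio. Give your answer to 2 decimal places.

k* ≈ 3.76

Steady state requires s·f(k) = (n + δ)·k, i.e. s·k^α = (n + δ)·k.
Rearranging, k^(1−α) = s / (n + δ).
k^0.73 = 0.35 / (0.017 + 0.116) = 0.35 / 0.133 = 2.6316
k* = 2.6316^(1/0.73) ≈ 3.7639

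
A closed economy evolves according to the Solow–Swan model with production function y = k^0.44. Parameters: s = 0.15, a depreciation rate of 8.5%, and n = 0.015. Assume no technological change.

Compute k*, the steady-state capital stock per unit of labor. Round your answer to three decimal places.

At the steady state, Δk = 0, so s·k^α = (n + δ)·k.
Rearranging, k^(1−α) = s / (n + δ).
k^0.56 = 0.15 / (0.015 + 0.085) = 0.15 / 0.100 = 1.5000
k* = 1.5000^(1/0.56) ≈ 2.0628

k* ≈ 2.063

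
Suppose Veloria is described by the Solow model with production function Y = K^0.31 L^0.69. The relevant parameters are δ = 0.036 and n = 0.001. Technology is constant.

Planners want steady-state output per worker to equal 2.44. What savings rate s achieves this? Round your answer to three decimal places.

At the steady state, Δk = 0, so s·k^α = (n + δ)·k.
Since y* = [s/(n + δ)]^(α/(1−α)), we have s/(n + δ) = (y*)^((1−α)/α) = 2.44^2.2258 = 7.2820.
Therefore s = 7.2820 × (n + δ) = 7.2820 × 0.037 = 0.2694.

s ≈ 0.269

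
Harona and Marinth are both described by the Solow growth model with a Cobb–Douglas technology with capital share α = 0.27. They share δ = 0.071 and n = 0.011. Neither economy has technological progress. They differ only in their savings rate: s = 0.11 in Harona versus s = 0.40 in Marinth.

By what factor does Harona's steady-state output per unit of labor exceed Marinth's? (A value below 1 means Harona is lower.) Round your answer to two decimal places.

ratio ≈ 0.62

Steady-state y* = [s/(n + δ)]^(α/(1−α)), so the ratio is [ (s_H/(n + δ)_H) / (s_M/(n + δ)_M) ]^0.3699.
s_H/(n + δ)_H = 0.11/0.082 = 1.3415; s_M/(n + δ)_M = 0.40/0.082 = 4.8780.
Ratio = (1.3415/4.8780)^0.3699 = 0.2750^0.3699 ≈ 0.6203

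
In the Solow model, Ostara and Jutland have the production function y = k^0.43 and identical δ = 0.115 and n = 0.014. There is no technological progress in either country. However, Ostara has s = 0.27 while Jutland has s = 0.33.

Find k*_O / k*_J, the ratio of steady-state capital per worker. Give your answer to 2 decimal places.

Steady-state k* = [s/(n + δ)]^(1/(1−α)), so the ratio is [ (s_O/(n + δ)_O) / (s_J/(n + δ)_J) ]^1.7544.
s_O/(n + δ)_O = 0.27/0.129 = 2.0930; s_J/(n + δ)_J = 0.33/0.129 = 2.5581.
Ratio = (2.0930/2.5581)^1.7544 = 0.8182^1.7544 ≈ 0.7033

ratio ≈ 0.70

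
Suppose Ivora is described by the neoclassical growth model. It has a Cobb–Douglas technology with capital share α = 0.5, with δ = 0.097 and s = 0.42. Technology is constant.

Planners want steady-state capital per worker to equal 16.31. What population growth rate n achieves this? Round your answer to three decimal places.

In steady state, investment equals break-even investment: s·k^α = (n + δ)·k.
So s / (n + δ) = (k*)^(1−α) = 16.31^0.5 = 4.0386.
Therefore n + δ = s / 4.0386 = 0.42 / 4.0386 = 0.1040, so n = 0.1040 − 0.097 = 0.0070.

n ≈ 0.007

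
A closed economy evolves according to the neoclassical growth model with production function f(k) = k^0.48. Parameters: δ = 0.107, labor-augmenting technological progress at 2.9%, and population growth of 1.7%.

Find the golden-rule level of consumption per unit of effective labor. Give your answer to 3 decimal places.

At the golden rule, f'(k) = n + g + δ, so α·k^(α−1) = n + g + δ and k_gold = (α/(n + g + δ))^(1/(1−α)).
k_gold = (0.48/0.153)^(1/0.52) = 3.1373^1.9231 ≈ 9.0142
c_gold = f(k_gold) − (n + g + δ)·k_gold = 2.8732 − 0.153×9.0142 ≈ 1.4940

c_gold ≈ 1.494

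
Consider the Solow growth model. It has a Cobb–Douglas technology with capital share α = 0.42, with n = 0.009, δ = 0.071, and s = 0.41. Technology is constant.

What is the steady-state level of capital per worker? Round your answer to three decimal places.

k* ≈ 16.734

Steady state requires s·f(k) = (n + δ)·k, i.e. s·k^α = (n + δ)·k.
Rearranging, k^(1−α) = s / (n + δ).
k^0.58 = 0.41 / (0.009 + 0.071) = 0.41 / 0.080 = 5.1250
k* = 5.1250^(1/0.58) ≈ 16.7344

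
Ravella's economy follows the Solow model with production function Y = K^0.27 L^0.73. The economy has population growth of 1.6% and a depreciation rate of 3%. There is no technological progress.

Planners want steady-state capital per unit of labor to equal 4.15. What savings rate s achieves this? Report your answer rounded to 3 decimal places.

In steady state, investment equals break-even investment: s·k^α = (n + δ)·k.
So s / (n + δ) = (k*)^(1−α) = 4.15^0.73 = 2.8260.
Therefore s = 2.8260 × (n + δ) = 2.8260 × 0.046 = 0.1300.

s ≈ 0.130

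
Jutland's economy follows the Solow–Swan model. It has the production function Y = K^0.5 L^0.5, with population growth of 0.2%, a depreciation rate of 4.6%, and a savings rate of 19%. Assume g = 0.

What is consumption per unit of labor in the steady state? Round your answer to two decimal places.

At the steady state, Δk = 0, so s·k^α = (n + δ)·k.
Dividing both sides by k: k^(1−α) = s / (n + δ).
k^0.5 = 0.19 / (0.002 + 0.046) = 0.19 / 0.048 = 3.9583
k* = 3.9583^(1/0.5) ≈ 15.6681
y* = (k*)^α = 15.6681^0.5 ≈ 3.9583
c* = (1 − s)·y* = (1 − 0.19) × 3.9583 ≈ 3.2062

c* ≈ 3.21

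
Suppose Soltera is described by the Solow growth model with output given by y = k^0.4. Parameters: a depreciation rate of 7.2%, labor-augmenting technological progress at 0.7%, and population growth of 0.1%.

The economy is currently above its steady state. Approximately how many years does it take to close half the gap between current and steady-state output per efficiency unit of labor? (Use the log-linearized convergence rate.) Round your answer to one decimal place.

Near the steady state the convergence rate is λ = (1 − α)(n + g + δ).
λ = (1 − 0.4) × 0.080 = 0.6 × 0.080 = 0.0480
Half-life = ln 2 / λ = 0.6931 / 0.0480 ≈ 14.44 years

t_½ ≈ 14.4 years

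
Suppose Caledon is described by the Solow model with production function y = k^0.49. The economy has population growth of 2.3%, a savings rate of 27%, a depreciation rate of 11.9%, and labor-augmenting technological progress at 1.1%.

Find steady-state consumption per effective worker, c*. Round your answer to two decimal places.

In steady state, investment equals break-even investment: s·k^α = (n + g + δ)·k.
Rearranging, k^(1−α) = s / (n + g + δ).
k^0.51 = 0.27 / (0.023 + 0.011 + 0.119) = 0.27 / 0.153 = 1.7647
k* = 1.7647^(1/0.51) ≈ 3.0456
y* = (k*)^α = 3.0456^0.49 ≈ 1.7258
c* = (1 − s)·y* = (1 − 0.27) × 1.7258 ≈ 1.2598

c* ≈ 1.26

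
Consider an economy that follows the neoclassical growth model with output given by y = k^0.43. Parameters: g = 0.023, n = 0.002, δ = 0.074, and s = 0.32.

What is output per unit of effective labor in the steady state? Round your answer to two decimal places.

y* ≈ 2.42

At the steady state, Δk = 0, so s·k^α = (n + g + δ)·k.
Dividing both sides by k: k^(1−α) = s / (n + g + δ).
k^0.57 = 0.32 / (0.002 + 0.023 + 0.074) = 0.32 / 0.099 = 3.2323
k* = 3.2323^(1/0.57) ≈ 7.8321
y* = (k*)^α = 7.8321^0.43 ≈ 2.4231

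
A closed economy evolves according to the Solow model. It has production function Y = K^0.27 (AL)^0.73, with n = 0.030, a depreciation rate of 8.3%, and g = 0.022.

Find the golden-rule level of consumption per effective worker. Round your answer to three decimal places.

At the golden rule, f'(k) = n + g + δ, so α·k^(α−1) = n + g + δ and k_gold = (α/(n + g + δ))^(1/(1−α)).
k_gold = (0.27/0.135)^(1/0.73) = 2.0000^1.3699 ≈ 2.5845
c_gold = f(k_gold) − (n + g + δ)·k_gold = 1.2922 − 0.135×2.5845 ≈ 0.9433

c_gold ≈ 0.943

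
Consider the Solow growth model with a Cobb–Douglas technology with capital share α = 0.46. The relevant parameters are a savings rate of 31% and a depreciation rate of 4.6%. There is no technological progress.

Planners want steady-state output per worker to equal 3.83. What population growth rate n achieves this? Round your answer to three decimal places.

n ≈ 0.018

Steady state requires s·f(k) = (n + δ)·k, i.e. s·k^α = (n + δ)·k.
Since y* = [s/(n + δ)]^(α/(1−α)), we have s/(n + δ) = (y*)^((1−α)/α) = 3.83^1.1739 = 4.8375.
Therefore n + δ = s / 4.8375 = 0.31 / 4.8375 = 0.0641, so n = 0.0641 − 0.046 = 0.0181.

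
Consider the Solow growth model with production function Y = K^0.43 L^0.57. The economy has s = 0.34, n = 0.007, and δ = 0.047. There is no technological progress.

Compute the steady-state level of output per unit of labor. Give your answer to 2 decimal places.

At the steady state, Δk = 0, so s·k^α = (n + δ)·k.
Dividing both sides by k: k^(1−α) = s / (n + δ).
k^0.57 = 0.34 / (0.007 + 0.047) = 0.34 / 0.054 = 6.2963
k* = 6.2963^(1/0.57) ≈ 25.2292
y* = (k*)^α = 25.2292^0.43 ≈ 4.0070

y* ≈ 4.01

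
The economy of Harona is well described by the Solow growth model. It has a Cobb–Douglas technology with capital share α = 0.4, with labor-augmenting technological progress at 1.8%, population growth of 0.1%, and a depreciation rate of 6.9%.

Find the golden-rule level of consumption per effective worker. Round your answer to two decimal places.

c_gold ≈ 1.65

At the golden rule, f'(k) = n + g + δ, so α·k^(α−1) = n + g + δ and k_gold = (α/(n + g + δ))^(1/(1−α)).
k_gold = (0.4/0.088)^(1/0.6) = 4.5455^1.6667 ≈ 12.4736
c_gold = f(k_gold) − (n + g + δ)·k_gold = 2.7441 − 0.088×12.4736 ≈ 1.6464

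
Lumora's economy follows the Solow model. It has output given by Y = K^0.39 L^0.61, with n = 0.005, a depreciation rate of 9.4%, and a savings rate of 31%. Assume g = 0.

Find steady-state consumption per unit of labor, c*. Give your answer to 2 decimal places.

At the steady state, Δk = 0, so s·k^α = (n + δ)·k.
Rearranging, k^(1−α) = s / (n + δ).
k^0.61 = 0.31 / (0.005 + 0.094) = 0.31 / 0.099 = 3.1313
k* = 3.1313^(1/0.61) ≈ 6.4963
y* = (k*)^α = 6.4963^0.39 ≈ 2.0746
c* = (1 − s)·y* = (1 − 0.31) × 2.0746 ≈ 1.4315

c* = 1.43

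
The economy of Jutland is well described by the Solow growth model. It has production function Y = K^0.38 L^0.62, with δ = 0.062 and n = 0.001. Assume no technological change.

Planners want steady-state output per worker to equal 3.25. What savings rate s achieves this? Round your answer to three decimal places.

s ≈ 0.431

At the steady state, Δk = 0, so s·k^α = (n + δ)·k.
Since y* = [s/(n + δ)]^(α/(1−α)), we have s/(n + δ) = (y*)^((1−α)/α) = 3.25^1.6316 = 6.8421.
Therefore s = 6.8421 × (n + δ) = 6.8421 × 0.063 = 0.4311.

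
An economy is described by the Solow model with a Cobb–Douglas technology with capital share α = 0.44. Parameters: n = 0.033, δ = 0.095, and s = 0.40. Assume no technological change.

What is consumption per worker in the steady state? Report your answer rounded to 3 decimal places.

c* ≈ 1.469

At the steady state, Δk = 0, so s·k^α = (n + δ)·k.
Rearranging, k^(1−α) = s / (n + δ).
k^0.56 = 0.40 / (0.033 + 0.095) = 0.40 / 0.128 = 3.1250
k* = 3.1250^(1/0.56) ≈ 7.6500
y* = (k*)^α = 7.6500^0.44 ≈ 2.4480
c* = (1 − s)·y* = (1 − 0.40) × 2.4480 ≈ 1.4688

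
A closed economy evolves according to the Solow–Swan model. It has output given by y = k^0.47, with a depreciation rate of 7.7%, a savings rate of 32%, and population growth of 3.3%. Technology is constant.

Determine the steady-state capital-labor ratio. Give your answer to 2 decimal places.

Steady state requires s·f(k) = (n + δ)·k, i.e. s·k^α = (n + δ)·k.
Rearranging, k^(1−α) = s / (n + δ).
k^0.53 = 0.32 / (0.033 + 0.077) = 0.32 / 0.110 = 2.9091
k* = 2.9091^(1/0.53) ≈ 7.4992

k* = 7.50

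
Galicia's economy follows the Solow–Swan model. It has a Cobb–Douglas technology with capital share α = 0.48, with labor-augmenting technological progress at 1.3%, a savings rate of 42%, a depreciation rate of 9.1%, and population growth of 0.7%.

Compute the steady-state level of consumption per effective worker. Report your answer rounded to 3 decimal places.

Steady state requires s·f(k) = (n + g + δ)·k, i.e. s·k^α = (n + g + δ)·k.
Rearranging, k^(1−α) = s / (n + g + δ).
k^0.52 = 0.42 / (0.007 + 0.013 + 0.091) = 0.42 / 0.111 = 3.7838
k* = 3.7838^(1/0.52) ≈ 12.9241
y* = (k*)^α = 12.9241^0.48 ≈ 3.4156
c* = (1 − s)·y* = (1 − 0.42) × 3.4156 ≈ 1.9810

c* ≈ 1.981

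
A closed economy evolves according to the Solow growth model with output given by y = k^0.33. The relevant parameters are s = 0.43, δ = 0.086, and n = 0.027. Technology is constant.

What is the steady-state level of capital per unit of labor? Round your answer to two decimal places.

In steady state, investment equals break-even investment: s·k^α = (n + δ)·k.
Rearranging, k^(1−α) = s / (n + δ).
k^0.67 = 0.43 / (0.027 + 0.086) = 0.43 / 0.113 = 3.8053
k* = 3.8053^(1/0.67) ≈ 7.3494

k* = 7.35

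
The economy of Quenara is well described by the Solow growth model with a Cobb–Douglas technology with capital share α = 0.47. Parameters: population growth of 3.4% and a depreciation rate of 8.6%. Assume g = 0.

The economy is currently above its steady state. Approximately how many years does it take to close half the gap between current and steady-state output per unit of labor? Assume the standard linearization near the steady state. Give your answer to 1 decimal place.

half-life ≈ 10.9 years

Near the steady state the convergence rate is λ = (1 − α)(n + δ).
λ = (1 − 0.47) × 0.120 = 0.53 × 0.120 = 0.0636
Half-life = ln 2 / λ = 0.6931 / 0.0636 ≈ 10.90 years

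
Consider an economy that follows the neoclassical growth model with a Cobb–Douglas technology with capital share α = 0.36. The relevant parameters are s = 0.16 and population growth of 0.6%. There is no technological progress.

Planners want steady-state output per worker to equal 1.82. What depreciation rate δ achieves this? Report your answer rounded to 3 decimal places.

δ ≈ 0.049

In steady state, investment equals break-even investment: s·k^α = (n + δ)·k.
Since y* = [s/(n + δ)]^(α/(1−α)), we have s/(n + δ) = (y*)^((1−α)/α) = 1.82^1.7778 = 2.8997.
Therefore n + δ = s / 2.8997 = 0.16 / 2.8997 = 0.0552, so δ = 0.0552 − 0.006 = 0.0492.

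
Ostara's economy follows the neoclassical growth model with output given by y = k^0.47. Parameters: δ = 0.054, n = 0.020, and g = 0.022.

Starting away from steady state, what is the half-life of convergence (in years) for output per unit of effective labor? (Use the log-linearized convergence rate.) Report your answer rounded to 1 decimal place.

Near the steady state the convergence rate is λ = (1 − α)(n + g + δ).
λ = (1 − 0.47) × 0.096 = 0.53 × 0.096 = 0.05088
Half-life = ln 2 / λ = 0.6931 / 0.05088 ≈ 13.62 years

t_½ ≈ 13.6 years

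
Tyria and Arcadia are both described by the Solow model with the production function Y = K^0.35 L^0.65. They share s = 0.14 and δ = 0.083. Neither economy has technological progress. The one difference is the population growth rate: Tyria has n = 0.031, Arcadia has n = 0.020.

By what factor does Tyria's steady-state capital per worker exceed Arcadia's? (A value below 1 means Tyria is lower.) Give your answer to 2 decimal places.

Steady-state k* = [s/(n + δ)]^(1/(1−α)), so the ratio is [ (s_T/(n + δ)_T) / (s_A/(n + δ)_A) ]^1.5385.
s_T/(n + δ)_T = 0.14/0.114 = 1.2281; s_A/(n + δ)_A = 0.14/0.103 = 1.3592.
Ratio = (1.2281/1.3592)^1.5385 = 0.9035^1.5385 ≈ 0.8555

k*_T / k*_A ≈ 0.86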